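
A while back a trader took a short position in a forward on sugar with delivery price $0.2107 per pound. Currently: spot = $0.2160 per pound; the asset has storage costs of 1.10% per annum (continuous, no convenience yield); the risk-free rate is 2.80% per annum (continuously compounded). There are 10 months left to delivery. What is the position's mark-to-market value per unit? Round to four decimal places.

Current fair forward for the remaining 10 months: F = S·e^((r + u)·T), (r + u) = 0.0280 + 0.0110 = 0.0390
F = 0.2160 · e^(0.0390 × 10/12) = 0.2160 × 1.033034 = 0.2231
Value of long forward = (F − K)·e^(−rT) = (0.2231 − 0.2107) · e^(−0.0280·10/12)
= 0.0124 × 0.976937 = 0.0121
Short position value = −(long value) = -$0.0121

-$0.0121 per pound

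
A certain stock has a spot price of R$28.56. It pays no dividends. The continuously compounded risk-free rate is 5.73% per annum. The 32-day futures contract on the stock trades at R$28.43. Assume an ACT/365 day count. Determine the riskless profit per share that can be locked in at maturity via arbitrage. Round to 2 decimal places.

R$0.27 per share

Fair futures: F* = S·e^(carry·T), with carry = r = 0.0573
F* = 28.56 · e^(0.0573 × 32/365) = 28.56 · e^0.005024 = 28.56 × 1.005037 = R$28.7039
Market R$28.43 < fair R$28.7039: forward underpriced → reverse cash-and-carry (short spot, go long the forward).
At maturity, profit = |F_mkt − F*| = |28.43 − 28.7039| = R$0.27 per share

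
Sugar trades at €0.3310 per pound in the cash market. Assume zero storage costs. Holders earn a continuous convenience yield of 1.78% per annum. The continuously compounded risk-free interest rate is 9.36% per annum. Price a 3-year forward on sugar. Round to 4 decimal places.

€0.4155 per pound

Net carry = r + u − y = 0.0936 + 0.0000 − 0.0178 = 0.0758
F = S·e^((r+u−y)T) = 0.3310 · e^(0.0758 × 3) = 0.3310 · e^0.227400
= 0.3310 × 1.255332 = €0.4155 per pound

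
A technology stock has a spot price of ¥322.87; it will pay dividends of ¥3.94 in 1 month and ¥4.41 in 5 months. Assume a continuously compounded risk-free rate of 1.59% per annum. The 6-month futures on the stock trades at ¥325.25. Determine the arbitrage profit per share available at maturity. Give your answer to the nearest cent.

PV(dividends) I = 3.94·e^(−0.0159·1/12) + 4.41·e^(−0.0159·5/12) = 8.3157
Fair futures F* = (S − I)·e^(rT) = (322.87 − 8.3157)·e^0.007950 = 314.5543 × 1.007982 = 317.0651
Market ¥325.25 > fair 317.0651: forward overpriced → cash-and-carry (borrow at r, buy the stock and collect the dividends, short the forward).
Profit at T = |F_mkt − F*| = |325.25 − 317.0651| = ¥8.18 per share

¥8.18 per share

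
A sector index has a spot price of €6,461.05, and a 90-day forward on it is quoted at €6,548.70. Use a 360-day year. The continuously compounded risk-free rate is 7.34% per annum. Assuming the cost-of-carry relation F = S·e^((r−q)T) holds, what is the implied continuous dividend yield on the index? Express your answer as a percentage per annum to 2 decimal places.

1.95%

From F = S·e^((r−q)T): (r − q) = ln(F/S)/T
ln(6548.70/6461.05) = ln(1.013566) = 0.013475
(r − q) = 0.013475 / (90/360) = 0.053900
q = r − ln(F/S)/T = 0.0734 − 0.053900 = 0.019500
q = 1.95%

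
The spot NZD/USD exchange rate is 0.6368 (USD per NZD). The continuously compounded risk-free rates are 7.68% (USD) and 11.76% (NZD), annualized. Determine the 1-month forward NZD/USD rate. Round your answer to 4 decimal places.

F = S·e^((r_USD − r_NZD)T) = 0.6368 · e^((0.0768 − 0.1176) × 1/12)
= 0.6368 · e^-0.003400 = 0.6368 × 0.996606
F = 0.6346 USD per NZD

0.6346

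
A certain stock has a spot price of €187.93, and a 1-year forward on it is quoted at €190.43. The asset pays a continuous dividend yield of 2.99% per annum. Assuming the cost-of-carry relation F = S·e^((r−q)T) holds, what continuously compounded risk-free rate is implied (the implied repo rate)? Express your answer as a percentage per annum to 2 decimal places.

From F = S·e^((r−q)T): (r − q) = ln(F/S)/T
ln(190.43/187.93) = ln(1.013303) = 0.013215
(r − q) = 0.013215 / (12/12) = 0.013215
r = ln(F/S)/T + q = 0.013215 + 0.0299 = 0.043115
r = 4.31%

4.31%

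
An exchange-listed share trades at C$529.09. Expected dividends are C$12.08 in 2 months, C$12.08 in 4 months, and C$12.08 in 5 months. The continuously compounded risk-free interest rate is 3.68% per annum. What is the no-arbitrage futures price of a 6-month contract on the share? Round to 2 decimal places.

PV(dividends) I = 12.08·e^(−0.0368·2/12) + 12.08·e^(−0.0368·4/12) + 12.08·e^(−0.0368·5/12)
I = 12.0061 + 11.9327 + 11.8962 = 35.8350
F = (S − I)·e^(rT) = (529.09 − 35.8350) · e^(0.0368·6/12)
= 493.2550 · e^0.018400 = 493.2550 × 1.018570 = C$502.41

C$502.41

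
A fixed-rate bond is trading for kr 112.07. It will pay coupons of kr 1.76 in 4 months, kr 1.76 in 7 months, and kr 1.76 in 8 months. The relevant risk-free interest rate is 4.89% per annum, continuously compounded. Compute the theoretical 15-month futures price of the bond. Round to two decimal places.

kr 113.66

PV(coupons) I = 1.76·e^(−0.0489·4/12) + 1.76·e^(−0.0489·7/12) + 1.76·e^(−0.0489·8/12)
I = 1.7315 + 1.7105 + 1.7035 = 5.1455
F = (S − I)·e^(rT) = (112.07 − 5.1455) · e^(0.0489·15/12)
= 106.9245 · e^0.061125 = 106.9245 × 1.063032 = kr 113.66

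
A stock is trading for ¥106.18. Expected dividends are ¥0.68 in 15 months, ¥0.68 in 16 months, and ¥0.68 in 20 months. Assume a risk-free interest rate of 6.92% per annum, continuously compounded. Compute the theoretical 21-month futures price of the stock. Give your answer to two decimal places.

¥117.76

PV(dividends) I = 0.68·e^(−0.0692·15/12) + 0.68·e^(−0.0692·16/12) + 0.68·e^(−0.0692·20/12)
I = 0.6237 + 0.6201 + 0.6059 = 1.8497
F = (S − I)·e^(rT) = (106.18 − 1.8497) · e^(0.0692·21/12)
= 104.3303 · e^0.121100 = 104.3303 × 1.128738 = ¥117.76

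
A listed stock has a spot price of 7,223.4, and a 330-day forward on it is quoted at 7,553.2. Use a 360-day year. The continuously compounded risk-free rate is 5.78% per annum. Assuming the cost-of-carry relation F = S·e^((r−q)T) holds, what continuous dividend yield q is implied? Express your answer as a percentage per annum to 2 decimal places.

0.91%

From F = S·e^((r−q)T): (r − q) = ln(F/S)/T
ln(7553.2/7223.4) = ln(1.045657) = 0.044645
(r − q) = 0.044645 / (330/360) = 0.048704
q = r − ln(F/S)/T = 0.0578 − 0.048704 = 0.009096
q = 0.91%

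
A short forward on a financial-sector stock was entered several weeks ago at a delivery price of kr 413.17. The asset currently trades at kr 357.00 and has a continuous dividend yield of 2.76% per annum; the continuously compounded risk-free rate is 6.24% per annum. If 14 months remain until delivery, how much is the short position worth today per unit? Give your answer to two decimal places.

kr 38.47

Current fair forward for the remaining 14 months: F = S·e^((r − q)·T), (r − q) = 0.0624 − 0.0276 = 0.0348
F = 357.00 · e^(0.0348 × 14/12) = 357.00 × 1.041435 = 371.7923
Value of long forward = (F − K)·e^(−rT) = (371.7923 − 413.17) · e^(−0.0624·14/12)
= -41.3777 × 0.929787 = -38.47
Short position value = −(long value) = kr 38.47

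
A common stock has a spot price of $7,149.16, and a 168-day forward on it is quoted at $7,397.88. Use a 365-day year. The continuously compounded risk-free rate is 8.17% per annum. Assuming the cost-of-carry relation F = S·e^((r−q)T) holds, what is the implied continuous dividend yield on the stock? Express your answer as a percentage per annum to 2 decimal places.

From F = S·e^((r−q)T): (r − q) = ln(F/S)/T
ln(7397.88/7149.16) = ln(1.034790) = 0.034199
(r − q) = 0.034199 / (168/365) = 0.074301
q = r − ln(F/S)/T = 0.0817 − 0.074301 = 0.007399
q = 0.74%

0.74%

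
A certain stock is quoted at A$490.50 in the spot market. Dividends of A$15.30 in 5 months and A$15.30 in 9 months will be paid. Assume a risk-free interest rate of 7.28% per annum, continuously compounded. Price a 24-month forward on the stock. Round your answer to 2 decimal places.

PV(dividends) I = 15.30·e^(−0.0728·5/12) + 15.30·e^(−0.0728·9/12)
I = 14.8429 + 14.4870 = 29.3299
F = (S − I)·e^(rT) = (490.50 − 29.3299) · e^(0.0728·24/12)
= 461.1701 · e^0.145600 = 461.1701 × 1.156733 = A$533.45

A$533.45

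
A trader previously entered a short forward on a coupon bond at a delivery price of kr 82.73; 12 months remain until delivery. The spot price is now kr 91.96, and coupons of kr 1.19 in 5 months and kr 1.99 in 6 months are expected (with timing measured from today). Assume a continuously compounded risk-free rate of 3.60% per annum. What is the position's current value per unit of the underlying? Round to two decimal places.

PV(remaining coupons) I = 1.19·e^(−0.0360·5/12) + 1.99·e^(−0.0360·6/12) = 3.1268
Current forward F = (S − I)·e^(rT) = (91.96 − 3.1268)·e^(0.0360·12/12) = 88.8332 × 1.036656 = 92.0895
Value (long) = (F − K)·e^(−rT) = (92.0895 − 82.73) × 0.964640 = 9.0285
Short position value = −(long value) = -kr 9.03

-kr 9.03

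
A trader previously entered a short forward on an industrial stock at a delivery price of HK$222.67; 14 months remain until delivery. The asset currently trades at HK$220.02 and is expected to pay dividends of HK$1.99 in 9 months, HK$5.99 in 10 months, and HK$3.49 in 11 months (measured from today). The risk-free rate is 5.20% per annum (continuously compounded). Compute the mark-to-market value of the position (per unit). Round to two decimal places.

PV(remaining dividends) I = 1.99·e^(−0.0520·9/12) + 5.99·e^(−0.0520·10/12) + 3.49·e^(−0.0520·11/12) = 10.9774
Current forward F = (S − I)·e^(rT) = (220.02 − 10.9774)·e^(0.0520·14/12) = 209.0426 × 1.062545 = 222.1172
Value (long) = (F − K)·e^(−rT) = (222.1172 − 222.67) × 0.941137 = -0.5203
Short position value = −(long value) = HK$0.52

HK$0.52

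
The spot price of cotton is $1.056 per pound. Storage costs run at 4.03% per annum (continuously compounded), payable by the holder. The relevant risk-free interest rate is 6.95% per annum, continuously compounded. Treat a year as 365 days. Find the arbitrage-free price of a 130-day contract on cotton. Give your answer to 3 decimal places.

$1.098 per pound

Net carry = r + u − y = 0.0695 + 0.0403 − 0.0000 = 0.1098
F = S·e^((r+u−y)T) = 1.056 · e^(0.1098 × 130/365) = 1.056 · e^0.039107
= 1.056 × 1.039882 = $1.098 per pound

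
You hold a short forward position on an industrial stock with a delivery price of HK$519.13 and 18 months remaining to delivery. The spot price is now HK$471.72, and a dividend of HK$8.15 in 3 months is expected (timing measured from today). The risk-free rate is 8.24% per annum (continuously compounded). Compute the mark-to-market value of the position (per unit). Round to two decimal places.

-HK$4.96

PV(remaining dividends) I = 8.15·e^(−0.0824·3/12) = 7.9838
Current forward F = (S − I)·e^(rT) = (471.72 − 7.9838)·e^(0.0824·18/12) = 463.7362 × 1.131563 = 524.7467
Value (long) = (F − K)·e^(−rT) = (524.7467 − 519.13) × 0.883733 = 4.9637
Short position value = −(long value) = -HK$4.96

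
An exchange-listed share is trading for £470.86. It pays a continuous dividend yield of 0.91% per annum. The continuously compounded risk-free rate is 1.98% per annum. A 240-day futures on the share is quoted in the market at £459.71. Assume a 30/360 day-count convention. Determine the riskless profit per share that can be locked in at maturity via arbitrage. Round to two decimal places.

Fair futures: F* = S·e^(carry·T), with carry = (r − q) = 0.0198 − 0.0091 = 0.0107
F* = 470.86 · e^(0.0107 × 240/360) = 470.86 · e^0.007133 = 470.86 × 1.007159 = £474.2309
Market £459.71 < fair £474.2309: forward underpriced → reverse cash-and-carry (short spot, go long the forward).
At maturity, profit = |F_mkt − F*| = |459.71 − 474.2309| = £14.52 per share

£14.52 per share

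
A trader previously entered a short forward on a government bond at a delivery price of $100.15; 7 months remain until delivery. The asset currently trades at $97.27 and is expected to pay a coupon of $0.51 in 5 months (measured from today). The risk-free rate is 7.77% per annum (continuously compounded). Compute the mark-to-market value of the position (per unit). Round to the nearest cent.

-$1.06

PV(remaining coupons) I = 0.51·e^(−0.0777·5/12) = 0.4938
Current forward F = (S − I)·e^(rT) = (97.27 − 0.4938)·e^(0.0777·7/12) = 96.7762 × 1.046368 = 101.2635
Value (long) = (F − K)·e^(−rT) = (101.2635 − 100.15) × 0.955687 = 1.0642
Short position value = −(long value) = -$1.06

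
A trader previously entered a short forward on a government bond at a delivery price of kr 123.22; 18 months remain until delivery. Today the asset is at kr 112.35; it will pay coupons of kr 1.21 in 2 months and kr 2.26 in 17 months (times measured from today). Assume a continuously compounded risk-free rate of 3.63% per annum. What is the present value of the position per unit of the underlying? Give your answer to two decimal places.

kr 7.69

PV(remaining coupons) I = 1.21·e^(−0.0363·2/12) + 2.26·e^(−0.0363·17/12) = 3.3494
Current forward F = (S − I)·e^(rT) = (112.35 − 3.3494)·e^(0.0363·18/12) = 109.0006 × 1.055960 = 115.1003
Value (long) = (F − K)·e^(−rT) = (115.1003 − 123.22) × 0.947006 = -7.6894
Short position value = −(long value) = kr 7.69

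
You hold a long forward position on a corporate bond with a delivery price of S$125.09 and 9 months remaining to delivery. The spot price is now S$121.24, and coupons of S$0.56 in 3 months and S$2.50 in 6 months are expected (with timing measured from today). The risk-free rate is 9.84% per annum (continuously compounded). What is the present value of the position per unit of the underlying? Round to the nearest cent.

S$2.12

PV(remaining coupons) I = 0.56·e^(−0.0984·3/12) + 2.50·e^(−0.0984·6/12) = 2.9264
Current forward F = (S − I)·e^(rT) = (121.24 − 2.9264)·e^(0.0984·9/12) = 118.3136 × 1.076591 = 127.3754
Value (long) = (F − K)·e^(−rT) = (127.3754 − 125.09) × 0.928857 = 2.1228
Value = S$2.12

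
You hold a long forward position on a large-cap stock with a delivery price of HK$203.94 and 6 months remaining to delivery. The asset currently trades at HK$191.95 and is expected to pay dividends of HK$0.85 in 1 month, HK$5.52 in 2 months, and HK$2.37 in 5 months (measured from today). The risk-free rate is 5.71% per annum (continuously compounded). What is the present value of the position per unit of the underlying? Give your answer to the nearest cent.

-HK$14.88

PV(remaining dividends) I = 0.85·e^(−0.0571·1/12) + 5.52·e^(−0.0571·2/12) + 2.37·e^(−0.0571·5/12) = 8.6280
Current forward F = (S − I)·e^(rT) = (191.95 − 8.6280)·e^(0.0571·6/12) = 183.3220 × 1.028961 = 188.6312
Value (long) = (F − K)·e^(−rT) = (188.6312 − 203.94) × 0.971854 = -14.8779
Value = -HK$14.88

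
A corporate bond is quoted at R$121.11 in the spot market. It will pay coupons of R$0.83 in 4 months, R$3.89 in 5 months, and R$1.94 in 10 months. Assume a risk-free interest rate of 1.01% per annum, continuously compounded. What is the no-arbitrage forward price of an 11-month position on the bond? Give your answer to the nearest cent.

R$115.55

PV(coupons) I = 0.83·e^(−0.0101·4/12) + 3.89·e^(−0.0101·5/12) + 1.94·e^(−0.0101·10/12)
I = 0.8272 + 3.8737 + 1.9237 = 6.6246
F = (S − I)·e^(rT) = (121.11 − 6.6246) · e^(0.0101·11/12)
= 114.4854 · e^0.009258 = 114.4854 × 1.009301 = R$115.55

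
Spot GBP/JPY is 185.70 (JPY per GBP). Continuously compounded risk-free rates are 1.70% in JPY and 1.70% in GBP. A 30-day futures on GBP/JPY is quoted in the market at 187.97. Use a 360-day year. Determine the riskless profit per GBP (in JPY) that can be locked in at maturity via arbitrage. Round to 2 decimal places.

2.27 per GBP (in JPY)

Fair futures: F* = S·e^(carry·T), with carry = (r_JPY − r_GBP) = 0.0170 − 0.0170 = 0.0000
F* = 185.70 · e^(0.0000 × 30/360) = 185.70 · e^0.000000 = 185.70 × 1.000000 = 185.7000
Market 187.97 > fair 185.7000: forward overpriced → cash-and-carry (buy spot, short the forward).
At maturity, profit = |F_mkt − F*| = |187.97 − 185.7000| = 2.27 per GBP (in JPY)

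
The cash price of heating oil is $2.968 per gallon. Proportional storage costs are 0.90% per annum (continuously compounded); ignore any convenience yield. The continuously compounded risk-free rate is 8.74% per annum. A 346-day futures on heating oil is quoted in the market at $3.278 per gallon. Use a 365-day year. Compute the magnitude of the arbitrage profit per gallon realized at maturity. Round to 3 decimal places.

Fair futures: F* = S·e^(carry·T), with carry = (r + u) = 0.0874 + 0.0090 = 0.0964
F* = 2.968 · e^(0.0964 × 346/365) = 2.968 · e^0.091382 = 2.968 × 1.095687 = $3.2520
Market $3.278 > fair $3.2520: forward overpriced → cash-and-carry (buy spot, short the forward).
At maturity, profit = |F_mkt − F*| = |3.278 − 3.2520| = $0.026 per gallon

$0.026 per gallon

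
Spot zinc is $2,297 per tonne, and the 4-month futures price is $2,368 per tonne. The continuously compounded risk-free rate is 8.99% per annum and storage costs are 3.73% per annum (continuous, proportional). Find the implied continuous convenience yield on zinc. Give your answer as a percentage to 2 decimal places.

3.59%

F = S·e^((r+u−y)T) ⇒ (r+u−y) = ln(F/S)/T
ln(2368/2297) = 0.030442; /T ⇒ 0.091326
y = r + u − ln(F/S)/T = 0.0899 + 0.0373 − 0.091326 = 0.035874
y = 3.59%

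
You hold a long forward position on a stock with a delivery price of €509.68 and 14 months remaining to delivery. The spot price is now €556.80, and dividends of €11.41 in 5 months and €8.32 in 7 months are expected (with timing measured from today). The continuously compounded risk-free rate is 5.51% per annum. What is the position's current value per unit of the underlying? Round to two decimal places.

PV(remaining dividends) I = 11.41·e^(−0.0551·5/12) + 8.32·e^(−0.0551·7/12) = 19.2079
Current forward F = (S − I)·e^(rT) = (556.80 − 19.2079)·e^(0.0551·14/12) = 537.5921 × 1.066395 = 573.2855
Value (long) = (F − K)·e^(−rT) = (573.2855 − 509.68) × 0.937739 = 59.6454
Value = €59.65

€59.65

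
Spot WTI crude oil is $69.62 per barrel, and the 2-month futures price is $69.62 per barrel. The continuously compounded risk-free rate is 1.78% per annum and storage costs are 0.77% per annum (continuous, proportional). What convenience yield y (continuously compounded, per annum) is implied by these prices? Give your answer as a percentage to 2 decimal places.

2.55%

F = S·e^((r+u−y)T) ⇒ (r+u−y) = ln(F/S)/T
ln(69.62/69.62) = 0.000000; /T ⇒ 0.000000
y = r + u − ln(F/S)/T = 0.0178 + 0.0077 + 0.000000 = 0.025500
y = 2.55%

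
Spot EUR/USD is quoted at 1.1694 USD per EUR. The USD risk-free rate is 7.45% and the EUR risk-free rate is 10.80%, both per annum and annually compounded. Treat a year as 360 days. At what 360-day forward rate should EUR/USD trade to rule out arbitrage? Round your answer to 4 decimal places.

By covered interest parity, F = S · (1+r_USD)^T / (1+r_EUR)^T
= 1.1694 × 1.074500 / 1.108000 = 1.1694 × 0.969765
F = 1.1340 USD per EUR

1.1340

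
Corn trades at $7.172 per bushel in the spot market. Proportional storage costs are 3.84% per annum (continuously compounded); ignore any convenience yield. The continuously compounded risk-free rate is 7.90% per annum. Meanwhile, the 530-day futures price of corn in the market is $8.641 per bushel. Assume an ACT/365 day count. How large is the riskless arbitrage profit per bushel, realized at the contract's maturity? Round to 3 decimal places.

Fair futures: F* = S·e^(carry·T), with carry = (r + u) = 0.0790 + 0.0384 = 0.1174
F* = 7.172 · e^(0.1174 × 530/365) = 7.172 · e^0.170471 = 7.172 × 1.185863 = $8.5050
Market $8.641 > fair $8.5050: forward overpriced → cash-and-carry (buy spot, short the forward).
At maturity, profit = |F_mkt − F*| = |8.641 − 8.5050| = $0.136 per bushel

$0.136 per bushel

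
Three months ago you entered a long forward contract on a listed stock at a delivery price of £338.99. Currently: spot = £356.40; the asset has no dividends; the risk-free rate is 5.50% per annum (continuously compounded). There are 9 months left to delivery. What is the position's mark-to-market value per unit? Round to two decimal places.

Current fair forward for the remaining 9 months: F = S·e^(r·T), r = 0.0550
F = 356.40 · e^(0.0550 × 9/12) = 356.40 × 1.042113 = 371.4091
Value of long forward = (F − K)·e^(−rT) = (371.4091 − 338.99) · e^(−0.0550·9/12)
= 32.4191 × 0.959589 = 31.11

£31.11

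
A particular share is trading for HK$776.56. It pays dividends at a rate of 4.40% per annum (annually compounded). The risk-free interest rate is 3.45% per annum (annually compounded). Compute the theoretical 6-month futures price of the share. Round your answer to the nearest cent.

HK$773.02

F = S · (1+r)^T / (1+q)^T
= 776.56 × 1.017104 / 1.021763 = 776.56 × 0.995440
F = HK$773.02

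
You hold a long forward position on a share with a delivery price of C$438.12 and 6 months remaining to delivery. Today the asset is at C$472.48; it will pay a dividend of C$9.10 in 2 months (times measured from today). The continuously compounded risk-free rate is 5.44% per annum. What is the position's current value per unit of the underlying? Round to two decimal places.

PV(remaining dividends) I = 9.10·e^(−0.0544·2/12) = 9.0179
Current forward F = (S − I)·e^(rT) = (472.48 − 9.0179)·e^(0.0544·6/12) = 463.4621 × 1.027573 = 476.2411
Value (long) = (F − K)·e^(−rT) = (476.2411 − 438.12) × 0.973167 = 37.0982
Value = C$37.10

C$37.10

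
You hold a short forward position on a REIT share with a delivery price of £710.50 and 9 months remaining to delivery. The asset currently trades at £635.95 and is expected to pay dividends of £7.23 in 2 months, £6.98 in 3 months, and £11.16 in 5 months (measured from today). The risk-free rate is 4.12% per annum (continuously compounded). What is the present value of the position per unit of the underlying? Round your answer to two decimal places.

£77.99

PV(remaining dividends) I = 7.23·e^(−0.0412·2/12) + 6.98·e^(−0.0412·3/12) + 11.16·e^(−0.0412·5/12) = 25.0591
Current forward F = (S − I)·e^(rT) = (635.95 − 25.0591)·e^(0.0412·9/12) = 610.8909 × 1.031382 = 630.0619
Value (long) = (F − K)·e^(−rT) = (630.0619 − 710.50) × 0.969573 = -77.9906
Short position value = −(long value) = £77.99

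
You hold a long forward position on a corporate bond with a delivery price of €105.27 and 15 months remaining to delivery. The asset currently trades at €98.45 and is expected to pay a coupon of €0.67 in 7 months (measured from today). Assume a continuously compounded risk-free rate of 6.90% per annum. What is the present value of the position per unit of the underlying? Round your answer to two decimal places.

PV(remaining coupons) I = 0.67·e^(−0.0690·7/12) = 0.6436
Current forward F = (S − I)·e^(rT) = (98.45 − 0.6436)·e^(0.0690·15/12) = 97.8064 × 1.090079 = 106.6167
Value (long) = (F − K)·e^(−rT) = (106.6167 − 105.27) × 0.917365 = 1.2354
Value = €1.24

€1.24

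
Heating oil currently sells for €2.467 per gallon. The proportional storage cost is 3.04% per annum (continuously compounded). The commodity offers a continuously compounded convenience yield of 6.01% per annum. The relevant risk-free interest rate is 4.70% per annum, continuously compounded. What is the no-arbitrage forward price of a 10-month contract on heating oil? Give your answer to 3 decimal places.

€2.503 per gallon

Net carry = r + u − y = 0.0470 + 0.0304 − 0.0601 = 0.0173
F = S·e^((r+u−y)T) = 2.467 · e^(0.0173 × 10/12) = 2.467 · e^0.014417
= 2.467 × 1.014521 = €2.503 per gallon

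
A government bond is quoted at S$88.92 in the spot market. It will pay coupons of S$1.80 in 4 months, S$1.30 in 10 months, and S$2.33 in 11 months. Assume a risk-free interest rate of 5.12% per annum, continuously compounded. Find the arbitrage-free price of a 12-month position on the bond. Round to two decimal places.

PV(coupons) I = 1.80·e^(−0.0512·4/12) + 1.30·e^(−0.0512·10/12) + 2.33·e^(−0.0512·11/12)
I = 1.7695 + 1.2457 + 2.2232 = 5.2384
F = (S − I)·e^(rT) = (88.92 − 5.2384) · e^(0.0512·12/12)
= 83.6816 · e^0.051200 = 83.6816 × 1.052533 = S$88.08

S$88.08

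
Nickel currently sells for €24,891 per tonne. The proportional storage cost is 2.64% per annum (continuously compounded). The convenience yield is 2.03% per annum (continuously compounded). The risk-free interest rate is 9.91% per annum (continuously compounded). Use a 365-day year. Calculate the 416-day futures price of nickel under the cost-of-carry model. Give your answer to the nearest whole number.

€28,062 per tonne

Net carry = r + u − y = 0.0991 + 0.0264 − 0.0203 = 0.1052
F = S·e^((r+u−y)T) = 24891 · e^(0.1052 × 416/365) = 24891 · e^0.119899
= 24891 × 1.127383 = €28,062 per tonne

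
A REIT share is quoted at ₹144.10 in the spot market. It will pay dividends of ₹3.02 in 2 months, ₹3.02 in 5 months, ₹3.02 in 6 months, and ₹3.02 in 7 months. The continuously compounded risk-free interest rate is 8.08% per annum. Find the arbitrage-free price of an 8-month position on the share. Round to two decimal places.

PV(dividends) I = 3.02·e^(−0.0808·2/12) + 3.02·e^(−0.0808·5/12) + 3.02·e^(−0.0808·6/12) + 3.02·e^(−0.0808·7/12)
I = 2.9796 + 2.9200 + 2.9004 + 2.8810 = 11.6810
F = (S − I)·e^(rT) = (144.10 − 11.6810) · e^(0.0808·8/12)
= 132.4190 · e^0.053867 = 132.4190 × 1.055344 = ₹139.75

₹139.75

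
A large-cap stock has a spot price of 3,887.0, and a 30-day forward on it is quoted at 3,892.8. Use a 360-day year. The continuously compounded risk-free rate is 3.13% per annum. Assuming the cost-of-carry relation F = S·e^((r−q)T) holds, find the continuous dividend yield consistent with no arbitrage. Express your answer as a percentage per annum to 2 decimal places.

From F = S·e^((r−q)T): (r − q) = ln(F/S)/T
ln(3892.8/3887.0) = ln(1.001492) = 0.001491
(r − q) = 0.001491 / (30/360) = 0.017892
q = r − ln(F/S)/T = 0.0313 − 0.017892 = 0.013408
q = 1.34%

1.34%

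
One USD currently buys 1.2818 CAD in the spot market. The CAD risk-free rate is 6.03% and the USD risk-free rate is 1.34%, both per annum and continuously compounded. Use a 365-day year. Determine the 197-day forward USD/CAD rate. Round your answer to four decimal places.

F = S·e^((r_CAD − r_USD)T) = 1.2818 · e^((0.0603 − 0.0134) × 197/365)
= 1.2818 · e^0.025313 = 1.2818 × 1.025636
F = 1.3147 CAD per USD

1.3147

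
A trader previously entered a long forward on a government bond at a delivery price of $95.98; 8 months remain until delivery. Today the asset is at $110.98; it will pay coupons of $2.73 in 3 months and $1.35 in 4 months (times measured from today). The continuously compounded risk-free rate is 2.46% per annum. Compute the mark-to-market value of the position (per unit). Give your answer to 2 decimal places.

$12.51

PV(remaining coupons) I = 2.73·e^(−0.0246·3/12) + 1.35·e^(−0.0246·4/12) = 4.0522
Current forward F = (S − I)·e^(rT) = (110.98 − 4.0522)·e^(0.0246·8/12) = 106.9278 × 1.016535 = 108.6959
Value (long) = (F − K)·e^(−rT) = (108.6959 − 95.98) × 0.983734 = 12.5091
Value = $12.51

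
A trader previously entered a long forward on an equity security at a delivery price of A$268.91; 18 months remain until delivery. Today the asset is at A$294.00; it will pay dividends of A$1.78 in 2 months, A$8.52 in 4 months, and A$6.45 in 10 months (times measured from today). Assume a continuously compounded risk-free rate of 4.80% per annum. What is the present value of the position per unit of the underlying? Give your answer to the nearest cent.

A$27.42

PV(remaining dividends) I = 1.78·e^(−0.0480·2/12) + 8.52·e^(−0.0480·4/12) + 6.45·e^(−0.0480·10/12) = 16.3477
Current forward F = (S − I)·e^(rT) = (294.00 − 16.3477)·e^(0.0480·18/12) = 277.6523 × 1.074655 = 298.3804
Value (long) = (F − K)·e^(−rT) = (298.3804 − 268.91) × 0.930531 = 27.4231
Value = A$27.42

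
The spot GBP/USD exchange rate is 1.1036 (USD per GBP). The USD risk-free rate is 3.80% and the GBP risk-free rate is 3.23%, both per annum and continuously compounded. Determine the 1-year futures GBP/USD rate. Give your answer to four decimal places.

1.1099

F = S·e^((r_USD − r_GBP)T) = 1.1036 · e^((0.0380 − 0.0323) × 1)
= 1.1036 · e^0.005700 = 1.1036 × 1.005716
F = 1.1099 USD per GBP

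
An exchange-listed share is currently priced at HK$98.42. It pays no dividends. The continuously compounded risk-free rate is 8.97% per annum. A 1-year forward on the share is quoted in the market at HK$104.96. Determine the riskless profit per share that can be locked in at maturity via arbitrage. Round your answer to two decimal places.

HK$2.70 per share

Fair forward: F* = S·e^(carry·T), with carry = r = 0.0897
F* = 98.42 · e^(0.0897 × 1) = 98.42 · e^0.089700 = 98.42 × 1.093846 = HK$107.6563
Market HK$104.96 < fair HK$107.6563: forward underpriced → reverse cash-and-carry (short spot, go long the forward).
At maturity, profit = |F_mkt − F*| = |104.96 − 107.6563| = HK$2.70 per share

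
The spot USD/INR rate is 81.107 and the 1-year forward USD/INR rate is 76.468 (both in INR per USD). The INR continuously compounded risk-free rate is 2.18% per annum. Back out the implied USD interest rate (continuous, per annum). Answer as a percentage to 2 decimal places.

8.07%

F = S·e^((r_INR − r_USD)T) ⇒ r_USD = r_INR − ln(F/S)/T
ln(76.468/81.107) = -0.058897; /(12/12) = -0.058897
r_USD = 0.0218 + 0.058897 = 0.080697
r_USD = 8.07%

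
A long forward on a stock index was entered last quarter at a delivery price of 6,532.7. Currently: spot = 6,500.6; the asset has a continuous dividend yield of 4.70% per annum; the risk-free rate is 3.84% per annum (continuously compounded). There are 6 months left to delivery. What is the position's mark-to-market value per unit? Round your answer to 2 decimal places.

Current fair forward for the remaining 6 months: F = S·e^((r − q)·T), (r − q) = 0.0384 − 0.0470 = -0.0086
F = 6500.6 · e^(-0.0086 × 6/12) = 6500.6 × 0.99570923 = 6472.7074
Value of long forward = (F − K)·e^(−rT) = (6472.7074 − 6532.7) · e^(−0.0384·6/12)
= -59.9926 × 0.98098315 = -58.85

-58.85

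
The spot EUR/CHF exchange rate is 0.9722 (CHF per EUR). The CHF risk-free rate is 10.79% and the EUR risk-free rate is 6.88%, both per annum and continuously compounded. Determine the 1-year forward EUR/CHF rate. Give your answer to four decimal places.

F = S·e^((r_CHF − r_EUR)T) = 0.9722 · e^((0.1079 − 0.0688) × 1)
= 0.9722 · e^0.039100 = 0.9722 × 1.039874
F = 1.0110 CHF per EUR

1.0110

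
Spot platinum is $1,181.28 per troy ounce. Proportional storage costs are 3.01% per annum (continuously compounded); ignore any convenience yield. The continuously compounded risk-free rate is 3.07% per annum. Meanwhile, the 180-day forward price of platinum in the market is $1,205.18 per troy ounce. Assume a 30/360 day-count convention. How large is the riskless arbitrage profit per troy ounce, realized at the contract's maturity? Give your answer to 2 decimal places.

$12.56 per troy ounce

Fair forward: F* = S·e^(carry·T), with carry = (r + u) = 0.0307 + 0.0301 = 0.0608
F* = 1181.28 · e^(0.0608 × 180/360) = 1181.28 · e^0.03040000 = 1181.28 × 1.03086680 = $1217.7423
Market $1205.18 < fair $1217.7423: forward underpriced → reverse cash-and-carry (short spot, go long the forward).
At maturity, profit = |F_mkt − F*| = |1205.18 − 1217.7423| = $12.56 per troy ounce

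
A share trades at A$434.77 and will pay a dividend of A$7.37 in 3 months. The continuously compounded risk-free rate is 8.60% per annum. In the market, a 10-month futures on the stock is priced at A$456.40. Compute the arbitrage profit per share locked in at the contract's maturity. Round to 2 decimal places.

PV(dividends) I = 7.37·e^(−0.0860·3/12) = 7.2132
Fair futures F* = (S − I)·e^(rT) = (434.77 − 7.2132)·e^0.071667 = 427.5568 × 1.074298 = 459.3234
Market A$456.40 < fair 459.3234: forward underpriced → reverse cash-and-carry (short the stock, invest proceeds at r, pay the dividends, go long the forward).
Profit at T = |F_mkt − F*| = |456.40 − 459.3234| = A$2.92 per share

A$2.92 per share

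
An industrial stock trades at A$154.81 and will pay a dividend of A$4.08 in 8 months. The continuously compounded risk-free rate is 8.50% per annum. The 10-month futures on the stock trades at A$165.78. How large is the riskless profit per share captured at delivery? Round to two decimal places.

A$3.74 per share

PV(dividends) I = 4.08·e^(−0.0850·8/12) = 3.8552
Fair futures F* = (S − I)·e^(rT) = (154.81 − 3.8552)·e^0.070833 = 150.9548 × 1.073402 = 162.0352
Market A$165.78 > fair 162.0352: forward overpriced → cash-and-carry (borrow at r, buy the stock and collect the dividends, short the forward).
Profit at T = |F_mkt − F*| = |165.78 − 162.0352| = A$3.74 per share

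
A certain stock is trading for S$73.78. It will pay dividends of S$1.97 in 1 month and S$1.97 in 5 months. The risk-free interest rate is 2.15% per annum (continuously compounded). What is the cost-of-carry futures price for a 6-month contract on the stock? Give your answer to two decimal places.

PV(dividends) I = 1.97·e^(−0.0215·1/12) + 1.97·e^(−0.0215·5/12)
I = 1.9665 + 1.9524 = 3.9189
F = (S − I)·e^(rT) = (73.78 − 3.9189) · e^(0.0215·6/12)
= 69.8611 · e^0.010750 = 69.8611 × 1.010808 = S$70.62

S$70.62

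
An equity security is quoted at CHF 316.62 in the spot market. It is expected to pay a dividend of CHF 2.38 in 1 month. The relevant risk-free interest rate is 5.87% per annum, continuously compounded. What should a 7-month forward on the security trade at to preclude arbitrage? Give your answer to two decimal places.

CHF 325.20

PV(dividends) I = 2.38·e^(−0.0587·1/12)
I = 2.3684
F = (S − I)·e^(rT) = (316.62 − 2.3684) · e^(0.0587·7/12)
= 314.2516 · e^0.034242 = 314.2516 × 1.034835 = CHF 325.20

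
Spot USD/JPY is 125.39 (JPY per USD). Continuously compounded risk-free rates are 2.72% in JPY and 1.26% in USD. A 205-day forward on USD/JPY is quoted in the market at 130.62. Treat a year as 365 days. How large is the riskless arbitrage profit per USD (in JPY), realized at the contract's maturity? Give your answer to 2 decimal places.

Fair forward: F* = S·e^(carry·T), with carry = (r_JPY − r_USD) = 0.0272 − 0.0126 = 0.0146
F* = 125.39 · e^(0.0146 × 205/365) = 125.39 · e^0.008200 = 125.39 × 1.008234 = 126.4225
Market 130.62 > fair 126.4225: forward overpriced → cash-and-carry (buy spot, short the forward).
At maturity, profit = |F_mkt − F*| = |130.62 − 126.4225| = 4.20 per USD (in JPY)

4.20 per USD (in JPY)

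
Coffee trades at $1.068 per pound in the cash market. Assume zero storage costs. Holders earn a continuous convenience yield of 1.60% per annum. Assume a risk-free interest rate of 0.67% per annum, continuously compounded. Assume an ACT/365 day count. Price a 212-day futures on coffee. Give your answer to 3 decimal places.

$1.062 per pound

Net carry = r + u − y = 0.0067 + 0.0000 − 0.0160 = -0.0093
F = S·e^((r+u−y)T) = 1.068 · e^(-0.0093 × 212/365) = 1.068 · e^-0.005402
= 1.068 × 0.994613 = $1.062 per pound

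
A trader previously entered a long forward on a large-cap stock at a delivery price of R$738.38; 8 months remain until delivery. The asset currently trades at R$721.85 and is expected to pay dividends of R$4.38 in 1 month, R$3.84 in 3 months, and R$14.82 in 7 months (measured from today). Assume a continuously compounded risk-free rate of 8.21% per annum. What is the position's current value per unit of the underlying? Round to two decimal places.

R$0.56

PV(remaining dividends) I = 4.38·e^(−0.0821·1/12) + 3.84·e^(−0.0821·3/12) + 14.82·e^(−0.0821·7/12) = 22.2391
Current forward F = (S − I)·e^(rT) = (721.85 − 22.2391)·e^(0.0821·8/12) = 699.6109 × 1.056259 = 738.9703
Value (long) = (F − K)·e^(−rT) = (738.9703 − 738.38) × 0.946738 = 0.5589
Value = R$0.56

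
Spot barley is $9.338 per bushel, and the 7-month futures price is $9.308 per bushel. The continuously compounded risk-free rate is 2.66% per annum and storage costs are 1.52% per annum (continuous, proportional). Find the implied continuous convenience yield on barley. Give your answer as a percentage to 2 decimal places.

4.73%

F = S·e^((r+u−y)T) ⇒ (r+u−y) = ln(F/S)/T
ln(9.308/9.338) = -0.003218; /T ⇒ -0.005517
y = r + u − ln(F/S)/T = 0.0266 + 0.0152 + 0.005517 = 0.047317
y = 4.73%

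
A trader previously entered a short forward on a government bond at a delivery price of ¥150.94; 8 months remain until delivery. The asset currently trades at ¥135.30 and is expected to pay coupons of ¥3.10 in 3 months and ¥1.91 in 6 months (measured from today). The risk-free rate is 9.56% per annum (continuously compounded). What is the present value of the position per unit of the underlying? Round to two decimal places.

PV(remaining coupons) I = 3.10·e^(−0.0956·3/12) + 1.91·e^(−0.0956·6/12) = 4.8476
Current forward F = (S − I)·e^(rT) = (135.30 − 4.8476)·e^(0.0956·8/12) = 130.4524 × 1.065808 = 139.0372
Value (long) = (F − K)·e^(−rT) = (139.0372 − 150.94) × 0.938255 = -11.1679
Short position value = −(long value) = ¥11.17

¥11.17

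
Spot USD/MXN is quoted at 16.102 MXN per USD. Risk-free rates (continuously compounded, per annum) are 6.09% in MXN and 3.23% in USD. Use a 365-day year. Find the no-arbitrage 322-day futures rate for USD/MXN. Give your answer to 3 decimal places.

F = S·e^((r_MXN − r_USD)T) = 16.102 · e^((0.0609 − 0.0323) × 322/365)
= 16.102 · e^0.025231 = 16.102 × 1.025552
F = 16.513 MXN per USD

16.513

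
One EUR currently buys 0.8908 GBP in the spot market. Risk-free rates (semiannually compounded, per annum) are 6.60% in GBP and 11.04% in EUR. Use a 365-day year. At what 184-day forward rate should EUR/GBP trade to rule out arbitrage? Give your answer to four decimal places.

0.8719

By covered interest parity, F = S · (1+r_GBP/2)^(2T) / (1+r_EUR/2)^(2T)
= 0.8908 × 1.033276 / 1.055666 = 0.8908 × 0.978791
F = 0.8719 GBP per EUR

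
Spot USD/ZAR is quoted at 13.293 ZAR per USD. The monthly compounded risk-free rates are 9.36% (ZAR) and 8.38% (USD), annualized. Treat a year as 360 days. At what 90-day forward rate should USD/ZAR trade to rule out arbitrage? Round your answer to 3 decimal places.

13.325

By covered interest parity, F = S · (1+r_ZAR/12)^(12T) / (1+r_USD/12)^(12T)
= 13.293 × 1.023583 / 1.021097 = 13.293 × 1.002435
F = 13.325 ZAR per USD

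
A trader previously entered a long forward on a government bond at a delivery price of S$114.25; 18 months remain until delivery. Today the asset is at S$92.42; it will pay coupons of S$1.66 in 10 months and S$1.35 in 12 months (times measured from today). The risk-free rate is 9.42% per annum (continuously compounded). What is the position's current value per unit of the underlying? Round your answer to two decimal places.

-S$9.54

PV(remaining coupons) I = 1.66·e^(−0.0942·10/12) + 1.35·e^(−0.0942·12/12) = 2.7633
Current forward F = (S − I)·e^(rT) = (92.42 − 2.7633)·e^(0.0942·18/12) = 89.6567 × 1.151770 = 103.2639
Value (long) = (F − K)·e^(−rT) = (103.2639 − 114.25) × 0.868229 = -9.5385
Value = -S$9.54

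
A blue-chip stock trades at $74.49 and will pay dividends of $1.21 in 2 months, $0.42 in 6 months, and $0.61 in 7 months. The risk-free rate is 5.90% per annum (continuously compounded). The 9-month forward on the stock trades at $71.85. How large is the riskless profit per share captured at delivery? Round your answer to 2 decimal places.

PV(dividends) I = 1.21·e^(−0.0590·2/12) + 0.42·e^(−0.0590·6/12) + 0.61·e^(−0.0590·7/12) = 2.1953
Fair forward F* = (S − I)·e^(rT) = (74.49 − 2.1953)·e^0.044250 = 72.2947 × 1.045244 = 75.5656
Market $71.85 < fair 75.5656: forward underpriced → reverse cash-and-carry (short the stock, invest proceeds at r, pay the dividends, go long the forward).
Profit at T = |F_mkt − F*| = |71.85 − 75.5656| = $3.72 per share

$3.72 per share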